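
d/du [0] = 0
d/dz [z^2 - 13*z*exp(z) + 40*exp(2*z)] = -13*z*exp(z) + 2*z + 80*exp(2*z) - 13*exp(z)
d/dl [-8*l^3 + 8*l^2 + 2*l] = -24*l^2 + 16*l + 2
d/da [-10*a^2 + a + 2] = 1 - 20*a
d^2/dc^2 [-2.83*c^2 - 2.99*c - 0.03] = -5.66000000000000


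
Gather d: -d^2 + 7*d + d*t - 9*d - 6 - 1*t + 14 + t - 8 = -d^2 + d*(t - 2)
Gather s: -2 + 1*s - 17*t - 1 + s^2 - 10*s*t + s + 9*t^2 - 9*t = s^2 + s*(2 - 10*t) + 9*t^2 - 26*t - 3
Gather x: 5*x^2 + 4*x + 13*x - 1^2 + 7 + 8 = 5*x^2 + 17*x + 14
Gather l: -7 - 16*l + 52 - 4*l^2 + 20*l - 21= -4*l^2 + 4*l + 24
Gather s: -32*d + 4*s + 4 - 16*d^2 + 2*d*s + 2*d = -16*d^2 - 30*d + s*(2*d + 4) + 4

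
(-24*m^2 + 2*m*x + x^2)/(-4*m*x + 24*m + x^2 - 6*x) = (6*m + x)/(x - 6)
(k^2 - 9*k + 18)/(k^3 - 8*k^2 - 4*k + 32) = (k^2 - 9*k + 18)/(k^3 - 8*k^2 - 4*k + 32)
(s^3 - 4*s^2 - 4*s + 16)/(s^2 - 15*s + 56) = (s^3 - 4*s^2 - 4*s + 16)/(s^2 - 15*s + 56)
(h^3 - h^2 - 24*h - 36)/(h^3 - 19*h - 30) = (h - 6)/(h - 5)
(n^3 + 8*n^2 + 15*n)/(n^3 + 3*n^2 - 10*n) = (n + 3)/(n - 2)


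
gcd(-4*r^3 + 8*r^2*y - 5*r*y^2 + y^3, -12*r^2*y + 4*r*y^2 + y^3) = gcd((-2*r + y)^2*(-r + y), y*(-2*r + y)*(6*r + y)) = -2*r + y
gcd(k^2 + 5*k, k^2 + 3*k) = k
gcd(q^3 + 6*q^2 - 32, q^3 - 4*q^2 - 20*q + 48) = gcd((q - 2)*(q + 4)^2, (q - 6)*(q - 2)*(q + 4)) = q^2 + 2*q - 8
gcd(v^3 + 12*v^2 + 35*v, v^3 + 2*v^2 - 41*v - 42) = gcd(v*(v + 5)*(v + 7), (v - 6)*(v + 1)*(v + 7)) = v + 7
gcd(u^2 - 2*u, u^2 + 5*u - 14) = u - 2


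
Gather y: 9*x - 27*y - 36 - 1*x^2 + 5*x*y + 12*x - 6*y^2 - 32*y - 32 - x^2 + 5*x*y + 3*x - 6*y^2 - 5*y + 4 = -2*x^2 + 24*x - 12*y^2 + y*(10*x - 64) - 64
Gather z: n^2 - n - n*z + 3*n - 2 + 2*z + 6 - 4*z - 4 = n^2 + 2*n + z*(-n - 2)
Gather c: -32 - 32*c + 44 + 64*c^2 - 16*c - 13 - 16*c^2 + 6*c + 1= 48*c^2 - 42*c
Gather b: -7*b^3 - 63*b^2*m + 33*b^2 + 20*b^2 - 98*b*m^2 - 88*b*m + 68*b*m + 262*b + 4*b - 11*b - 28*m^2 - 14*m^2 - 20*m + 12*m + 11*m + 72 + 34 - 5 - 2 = -7*b^3 + b^2*(53 - 63*m) + b*(-98*m^2 - 20*m + 255) - 42*m^2 + 3*m + 99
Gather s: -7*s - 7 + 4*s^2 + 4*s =4*s^2 - 3*s - 7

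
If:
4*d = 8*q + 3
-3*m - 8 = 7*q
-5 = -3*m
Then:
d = -83/28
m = 5/3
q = -13/7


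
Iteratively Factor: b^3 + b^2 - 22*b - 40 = (b + 2)*(b^2 - b - 20) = (b - 5)*(b + 2)*(b + 4)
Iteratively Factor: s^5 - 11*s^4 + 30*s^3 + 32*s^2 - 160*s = (s - 4)*(s^4 - 7*s^3 + 2*s^2 + 40*s) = (s - 4)*(s + 2)*(s^3 - 9*s^2 + 20*s) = s*(s - 4)*(s + 2)*(s^2 - 9*s + 20) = s*(s - 4)^2*(s + 2)*(s - 5)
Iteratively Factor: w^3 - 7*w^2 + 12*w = (w - 4)*(w^2 - 3*w) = w*(w - 4)*(w - 3)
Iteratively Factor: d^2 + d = (d + 1)*(d)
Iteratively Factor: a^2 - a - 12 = (a - 4)*(a + 3)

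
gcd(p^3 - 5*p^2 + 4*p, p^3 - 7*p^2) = p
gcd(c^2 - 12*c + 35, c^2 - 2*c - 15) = c - 5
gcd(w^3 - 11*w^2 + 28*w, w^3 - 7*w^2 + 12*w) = w^2 - 4*w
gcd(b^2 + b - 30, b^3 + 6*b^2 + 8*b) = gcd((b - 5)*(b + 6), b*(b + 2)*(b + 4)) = 1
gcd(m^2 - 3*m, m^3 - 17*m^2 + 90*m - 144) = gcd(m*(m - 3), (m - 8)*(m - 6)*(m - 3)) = m - 3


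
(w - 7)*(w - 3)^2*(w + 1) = w^4 - 12*w^3 + 38*w^2 - 12*w - 63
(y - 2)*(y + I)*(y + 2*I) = y^3 - 2*y^2 + 3*I*y^2 - 2*y - 6*I*y + 4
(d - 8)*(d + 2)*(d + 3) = d^3 - 3*d^2 - 34*d - 48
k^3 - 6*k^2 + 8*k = k*(k - 4)*(k - 2)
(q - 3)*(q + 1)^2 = q^3 - q^2 - 5*q - 3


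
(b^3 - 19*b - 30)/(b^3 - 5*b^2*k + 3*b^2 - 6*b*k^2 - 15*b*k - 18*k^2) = (b^2 - 3*b - 10)/(b^2 - 5*b*k - 6*k^2)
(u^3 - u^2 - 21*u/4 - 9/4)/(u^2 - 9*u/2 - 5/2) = (2*u^2 - 3*u - 9)/(2*(u - 5))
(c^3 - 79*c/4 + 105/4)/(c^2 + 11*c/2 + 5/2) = (4*c^2 - 20*c + 21)/(2*(2*c + 1))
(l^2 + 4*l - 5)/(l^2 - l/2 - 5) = 2*(-l^2 - 4*l + 5)/(-2*l^2 + l + 10)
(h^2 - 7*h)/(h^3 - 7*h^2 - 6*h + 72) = h*(h - 7)/(h^3 - 7*h^2 - 6*h + 72)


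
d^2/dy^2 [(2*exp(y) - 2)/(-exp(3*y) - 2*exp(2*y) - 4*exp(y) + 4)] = (-8*exp(5*y) + 6*exp(4*y) + 68*exp(3*y) - 40*exp(2*y) + 24*exp(y) + 64)*exp(2*y)/(exp(9*y) + 6*exp(8*y) + 24*exp(7*y) + 44*exp(6*y) + 48*exp(5*y) - 48*exp(4*y) - 80*exp(3*y) - 96*exp(2*y) + 192*exp(y) - 64)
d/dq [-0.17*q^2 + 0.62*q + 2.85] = 0.62 - 0.34*q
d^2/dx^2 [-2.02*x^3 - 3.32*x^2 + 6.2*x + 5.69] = -12.12*x - 6.64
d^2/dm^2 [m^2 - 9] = 2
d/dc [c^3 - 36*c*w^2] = 3*c^2 - 36*w^2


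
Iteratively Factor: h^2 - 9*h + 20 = (h - 5)*(h - 4)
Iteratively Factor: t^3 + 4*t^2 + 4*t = (t)*(t^2 + 4*t + 4) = t*(t + 2)*(t + 2)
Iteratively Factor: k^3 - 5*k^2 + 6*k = (k)*(k^2 - 5*k + 6) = k*(k - 2)*(k - 3)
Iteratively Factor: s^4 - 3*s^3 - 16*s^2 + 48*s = (s - 4)*(s^3 + s^2 - 12*s) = s*(s - 4)*(s^2 + s - 12) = s*(s - 4)*(s - 3)*(s + 4)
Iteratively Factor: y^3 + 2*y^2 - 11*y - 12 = (y + 1)*(y^2 + y - 12) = (y + 1)*(y + 4)*(y - 3)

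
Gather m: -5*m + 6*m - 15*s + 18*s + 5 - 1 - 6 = m + 3*s - 2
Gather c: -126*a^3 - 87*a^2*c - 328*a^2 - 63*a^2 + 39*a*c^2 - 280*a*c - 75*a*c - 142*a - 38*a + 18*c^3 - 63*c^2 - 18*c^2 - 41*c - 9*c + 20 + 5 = -126*a^3 - 391*a^2 - 180*a + 18*c^3 + c^2*(39*a - 81) + c*(-87*a^2 - 355*a - 50) + 25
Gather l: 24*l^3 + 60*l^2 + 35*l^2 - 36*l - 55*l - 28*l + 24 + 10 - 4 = 24*l^3 + 95*l^2 - 119*l + 30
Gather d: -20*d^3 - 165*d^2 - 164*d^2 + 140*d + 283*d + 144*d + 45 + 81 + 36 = -20*d^3 - 329*d^2 + 567*d + 162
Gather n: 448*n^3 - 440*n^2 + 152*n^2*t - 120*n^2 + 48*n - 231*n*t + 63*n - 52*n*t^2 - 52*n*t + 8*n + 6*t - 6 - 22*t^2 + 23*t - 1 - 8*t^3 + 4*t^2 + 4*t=448*n^3 + n^2*(152*t - 560) + n*(-52*t^2 - 283*t + 119) - 8*t^3 - 18*t^2 + 33*t - 7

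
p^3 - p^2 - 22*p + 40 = (p - 4)*(p - 2)*(p + 5)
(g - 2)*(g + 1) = g^2 - g - 2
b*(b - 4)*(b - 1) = b^3 - 5*b^2 + 4*b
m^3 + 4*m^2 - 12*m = m*(m - 2)*(m + 6)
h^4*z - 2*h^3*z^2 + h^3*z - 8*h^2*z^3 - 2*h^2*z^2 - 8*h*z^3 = h*(h - 4*z)*(h + 2*z)*(h*z + z)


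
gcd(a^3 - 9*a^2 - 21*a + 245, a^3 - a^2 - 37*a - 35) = a^2 - 2*a - 35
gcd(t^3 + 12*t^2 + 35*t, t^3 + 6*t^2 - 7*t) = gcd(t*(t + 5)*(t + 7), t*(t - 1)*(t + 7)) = t^2 + 7*t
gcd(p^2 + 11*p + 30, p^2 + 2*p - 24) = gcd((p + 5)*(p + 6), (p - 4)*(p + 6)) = p + 6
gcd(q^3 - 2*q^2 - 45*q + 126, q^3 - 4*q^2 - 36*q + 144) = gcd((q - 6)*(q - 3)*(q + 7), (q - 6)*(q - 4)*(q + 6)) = q - 6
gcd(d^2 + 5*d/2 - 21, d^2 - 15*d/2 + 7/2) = 1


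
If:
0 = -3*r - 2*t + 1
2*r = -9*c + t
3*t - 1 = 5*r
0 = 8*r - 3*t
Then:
No Solution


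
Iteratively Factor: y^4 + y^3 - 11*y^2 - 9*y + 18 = (y + 3)*(y^3 - 2*y^2 - 5*y + 6) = (y + 2)*(y + 3)*(y^2 - 4*y + 3) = (y - 1)*(y + 2)*(y + 3)*(y - 3)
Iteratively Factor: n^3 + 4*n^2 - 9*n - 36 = (n + 3)*(n^2 + n - 12) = (n + 3)*(n + 4)*(n - 3)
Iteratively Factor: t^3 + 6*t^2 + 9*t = (t + 3)*(t^2 + 3*t) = t*(t + 3)*(t + 3)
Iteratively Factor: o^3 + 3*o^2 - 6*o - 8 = (o + 4)*(o^2 - o - 2) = (o - 2)*(o + 4)*(o + 1)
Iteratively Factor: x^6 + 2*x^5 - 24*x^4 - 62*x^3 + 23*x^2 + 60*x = (x + 3)*(x^5 - x^4 - 21*x^3 + x^2 + 20*x) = (x - 5)*(x + 3)*(x^4 + 4*x^3 - x^2 - 4*x) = x*(x - 5)*(x + 3)*(x^3 + 4*x^2 - x - 4) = x*(x - 5)*(x + 3)*(x + 4)*(x^2 - 1) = x*(x - 5)*(x + 1)*(x + 3)*(x + 4)*(x - 1)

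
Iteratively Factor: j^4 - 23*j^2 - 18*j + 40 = (j + 4)*(j^3 - 4*j^2 - 7*j + 10) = (j + 2)*(j + 4)*(j^2 - 6*j + 5) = (j - 1)*(j + 2)*(j + 4)*(j - 5)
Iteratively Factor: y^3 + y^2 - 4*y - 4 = (y + 2)*(y^2 - y - 2) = (y - 2)*(y + 2)*(y + 1)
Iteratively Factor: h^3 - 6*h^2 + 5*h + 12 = (h + 1)*(h^2 - 7*h + 12) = (h - 3)*(h + 1)*(h - 4)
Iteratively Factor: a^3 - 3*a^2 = (a)*(a^2 - 3*a) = a*(a - 3)*(a)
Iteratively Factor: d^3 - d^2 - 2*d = (d)*(d^2 - d - 2) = d*(d - 2)*(d + 1)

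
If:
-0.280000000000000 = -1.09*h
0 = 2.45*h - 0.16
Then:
No Solution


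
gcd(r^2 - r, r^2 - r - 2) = 1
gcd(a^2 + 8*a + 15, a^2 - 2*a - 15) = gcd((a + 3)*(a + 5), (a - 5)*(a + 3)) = a + 3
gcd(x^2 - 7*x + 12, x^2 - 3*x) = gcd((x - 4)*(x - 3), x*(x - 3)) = x - 3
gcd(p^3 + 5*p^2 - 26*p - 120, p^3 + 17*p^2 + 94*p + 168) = p^2 + 10*p + 24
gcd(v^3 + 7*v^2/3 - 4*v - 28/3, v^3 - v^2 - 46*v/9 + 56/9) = v^2 + v/3 - 14/3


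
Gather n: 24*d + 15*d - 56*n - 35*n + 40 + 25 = 39*d - 91*n + 65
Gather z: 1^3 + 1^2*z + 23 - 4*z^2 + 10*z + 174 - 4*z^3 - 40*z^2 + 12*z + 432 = -4*z^3 - 44*z^2 + 23*z + 630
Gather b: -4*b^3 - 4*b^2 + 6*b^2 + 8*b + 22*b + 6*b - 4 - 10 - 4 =-4*b^3 + 2*b^2 + 36*b - 18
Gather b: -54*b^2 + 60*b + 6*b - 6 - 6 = -54*b^2 + 66*b - 12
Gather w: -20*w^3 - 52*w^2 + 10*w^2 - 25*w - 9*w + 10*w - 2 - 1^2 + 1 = -20*w^3 - 42*w^2 - 24*w - 2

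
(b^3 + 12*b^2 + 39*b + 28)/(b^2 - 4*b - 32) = (b^2 + 8*b + 7)/(b - 8)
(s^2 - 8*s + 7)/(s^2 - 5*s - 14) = (s - 1)/(s + 2)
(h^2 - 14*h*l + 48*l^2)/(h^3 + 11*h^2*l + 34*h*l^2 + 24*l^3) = (h^2 - 14*h*l + 48*l^2)/(h^3 + 11*h^2*l + 34*h*l^2 + 24*l^3)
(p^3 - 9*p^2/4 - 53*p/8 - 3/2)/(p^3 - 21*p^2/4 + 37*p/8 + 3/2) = (2*p + 3)/(2*p - 3)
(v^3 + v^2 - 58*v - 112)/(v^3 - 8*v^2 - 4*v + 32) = (v + 7)/(v - 2)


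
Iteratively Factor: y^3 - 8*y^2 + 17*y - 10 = (y - 1)*(y^2 - 7*y + 10) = (y - 2)*(y - 1)*(y - 5)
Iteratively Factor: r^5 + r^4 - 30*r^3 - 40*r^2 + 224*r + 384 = (r - 4)*(r^4 + 5*r^3 - 10*r^2 - 80*r - 96) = (r - 4)^2*(r^3 + 9*r^2 + 26*r + 24) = (r - 4)^2*(r + 2)*(r^2 + 7*r + 12) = (r - 4)^2*(r + 2)*(r + 3)*(r + 4)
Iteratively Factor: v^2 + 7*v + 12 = (v + 3)*(v + 4)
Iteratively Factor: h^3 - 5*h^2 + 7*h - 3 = (h - 3)*(h^2 - 2*h + 1) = (h - 3)*(h - 1)*(h - 1)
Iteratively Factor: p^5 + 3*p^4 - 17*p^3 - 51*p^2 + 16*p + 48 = (p + 4)*(p^4 - p^3 - 13*p^2 + p + 12) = (p + 1)*(p + 4)*(p^3 - 2*p^2 - 11*p + 12) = (p - 1)*(p + 1)*(p + 4)*(p^2 - p - 12) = (p - 1)*(p + 1)*(p + 3)*(p + 4)*(p - 4)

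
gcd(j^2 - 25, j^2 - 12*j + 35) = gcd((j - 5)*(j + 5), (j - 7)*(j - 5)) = j - 5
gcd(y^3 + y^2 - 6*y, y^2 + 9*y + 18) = y + 3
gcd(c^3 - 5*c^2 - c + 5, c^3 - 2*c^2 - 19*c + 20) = c^2 - 6*c + 5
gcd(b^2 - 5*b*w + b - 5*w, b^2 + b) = b + 1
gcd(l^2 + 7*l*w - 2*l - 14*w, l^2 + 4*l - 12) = l - 2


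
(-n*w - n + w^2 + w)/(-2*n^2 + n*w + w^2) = (w + 1)/(2*n + w)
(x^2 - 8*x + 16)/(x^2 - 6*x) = (x^2 - 8*x + 16)/(x*(x - 6))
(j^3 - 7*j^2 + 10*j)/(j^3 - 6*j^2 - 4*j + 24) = j*(j - 5)/(j^2 - 4*j - 12)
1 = 1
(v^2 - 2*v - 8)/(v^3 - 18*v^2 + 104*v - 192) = (v + 2)/(v^2 - 14*v + 48)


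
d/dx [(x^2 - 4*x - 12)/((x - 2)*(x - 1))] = (x^2 + 28*x - 44)/(x^4 - 6*x^3 + 13*x^2 - 12*x + 4)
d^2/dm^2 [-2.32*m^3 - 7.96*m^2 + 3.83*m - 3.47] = -13.92*m - 15.92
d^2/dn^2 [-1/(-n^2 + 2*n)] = 2*(-n*(n - 2) + 4*(n - 1)^2)/(n^3*(n - 2)^3)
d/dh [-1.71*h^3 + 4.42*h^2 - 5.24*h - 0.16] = -5.13*h^2 + 8.84*h - 5.24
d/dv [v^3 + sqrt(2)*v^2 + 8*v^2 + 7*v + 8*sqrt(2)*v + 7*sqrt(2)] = 3*v^2 + 2*sqrt(2)*v + 16*v + 7 + 8*sqrt(2)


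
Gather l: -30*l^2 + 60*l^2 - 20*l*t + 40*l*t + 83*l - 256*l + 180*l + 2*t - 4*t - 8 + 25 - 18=30*l^2 + l*(20*t + 7) - 2*t - 1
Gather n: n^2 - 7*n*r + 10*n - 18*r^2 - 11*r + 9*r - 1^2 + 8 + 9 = n^2 + n*(10 - 7*r) - 18*r^2 - 2*r + 16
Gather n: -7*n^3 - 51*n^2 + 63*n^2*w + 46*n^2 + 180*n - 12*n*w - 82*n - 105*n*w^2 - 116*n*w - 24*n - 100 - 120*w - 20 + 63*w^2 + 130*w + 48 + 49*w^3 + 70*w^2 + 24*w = -7*n^3 + n^2*(63*w - 5) + n*(-105*w^2 - 128*w + 74) + 49*w^3 + 133*w^2 + 34*w - 72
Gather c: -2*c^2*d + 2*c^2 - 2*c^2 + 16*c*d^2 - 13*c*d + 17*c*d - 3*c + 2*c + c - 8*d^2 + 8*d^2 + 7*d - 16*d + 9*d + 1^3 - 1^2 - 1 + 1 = -2*c^2*d + c*(16*d^2 + 4*d)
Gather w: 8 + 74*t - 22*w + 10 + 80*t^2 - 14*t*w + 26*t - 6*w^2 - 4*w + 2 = 80*t^2 + 100*t - 6*w^2 + w*(-14*t - 26) + 20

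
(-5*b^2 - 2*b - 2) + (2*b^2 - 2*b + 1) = -3*b^2 - 4*b - 1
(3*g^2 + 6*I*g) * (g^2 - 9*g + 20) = 3*g^4 - 27*g^3 + 6*I*g^3 + 60*g^2 - 54*I*g^2 + 120*I*g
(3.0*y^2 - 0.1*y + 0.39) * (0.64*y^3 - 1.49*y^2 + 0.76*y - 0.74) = 1.92*y^5 - 4.534*y^4 + 2.6786*y^3 - 2.8771*y^2 + 0.3704*y - 0.2886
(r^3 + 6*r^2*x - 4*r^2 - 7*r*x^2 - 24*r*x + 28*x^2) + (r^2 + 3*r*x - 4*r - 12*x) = r^3 + 6*r^2*x - 3*r^2 - 7*r*x^2 - 21*r*x - 4*r + 28*x^2 - 12*x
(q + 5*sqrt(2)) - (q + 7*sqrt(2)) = -2*sqrt(2)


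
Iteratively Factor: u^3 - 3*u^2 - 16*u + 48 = (u - 4)*(u^2 + u - 12) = (u - 4)*(u - 3)*(u + 4)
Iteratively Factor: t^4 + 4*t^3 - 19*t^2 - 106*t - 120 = (t + 2)*(t^3 + 2*t^2 - 23*t - 60) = (t + 2)*(t + 3)*(t^2 - t - 20) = (t + 2)*(t + 3)*(t + 4)*(t - 5)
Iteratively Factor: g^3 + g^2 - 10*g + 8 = (g - 1)*(g^2 + 2*g - 8) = (g - 2)*(g - 1)*(g + 4)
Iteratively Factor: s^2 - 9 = (s - 3)*(s + 3)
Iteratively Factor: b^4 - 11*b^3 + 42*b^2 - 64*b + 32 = (b - 4)*(b^3 - 7*b^2 + 14*b - 8) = (b - 4)*(b - 1)*(b^2 - 6*b + 8) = (b - 4)*(b - 2)*(b - 1)*(b - 4)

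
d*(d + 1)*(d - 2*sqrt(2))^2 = d^4 - 4*sqrt(2)*d^3 + d^3 - 4*sqrt(2)*d^2 + 8*d^2 + 8*d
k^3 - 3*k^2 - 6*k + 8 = (k - 4)*(k - 1)*(k + 2)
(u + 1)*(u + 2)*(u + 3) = u^3 + 6*u^2 + 11*u + 6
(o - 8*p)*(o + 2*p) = o^2 - 6*o*p - 16*p^2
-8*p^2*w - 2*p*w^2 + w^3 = w*(-4*p + w)*(2*p + w)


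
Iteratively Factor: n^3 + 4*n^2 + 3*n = (n + 3)*(n^2 + n) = (n + 1)*(n + 3)*(n)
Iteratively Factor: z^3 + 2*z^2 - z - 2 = (z - 1)*(z^2 + 3*z + 2) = (z - 1)*(z + 1)*(z + 2)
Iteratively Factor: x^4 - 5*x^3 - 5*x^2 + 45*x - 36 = (x - 4)*(x^3 - x^2 - 9*x + 9) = (x - 4)*(x - 1)*(x^2 - 9) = (x - 4)*(x - 3)*(x - 1)*(x + 3)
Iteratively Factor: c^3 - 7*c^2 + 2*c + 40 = (c + 2)*(c^2 - 9*c + 20) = (c - 5)*(c + 2)*(c - 4)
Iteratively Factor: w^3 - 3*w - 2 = (w + 1)*(w^2 - w - 2) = (w - 2)*(w + 1)*(w + 1)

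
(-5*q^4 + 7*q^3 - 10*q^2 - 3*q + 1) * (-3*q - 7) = 15*q^5 + 14*q^4 - 19*q^3 + 79*q^2 + 18*q - 7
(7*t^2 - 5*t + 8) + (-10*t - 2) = 7*t^2 - 15*t + 6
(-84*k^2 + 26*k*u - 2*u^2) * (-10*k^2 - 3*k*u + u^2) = 840*k^4 - 8*k^3*u - 142*k^2*u^2 + 32*k*u^3 - 2*u^4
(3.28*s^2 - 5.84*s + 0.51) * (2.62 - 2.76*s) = -9.0528*s^3 + 24.712*s^2 - 16.7084*s + 1.3362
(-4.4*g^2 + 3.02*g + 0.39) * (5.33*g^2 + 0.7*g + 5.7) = -23.452*g^4 + 13.0166*g^3 - 20.8873*g^2 + 17.487*g + 2.223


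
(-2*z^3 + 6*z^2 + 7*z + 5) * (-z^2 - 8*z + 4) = 2*z^5 + 10*z^4 - 63*z^3 - 37*z^2 - 12*z + 20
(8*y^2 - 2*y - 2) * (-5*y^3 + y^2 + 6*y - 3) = -40*y^5 + 18*y^4 + 56*y^3 - 38*y^2 - 6*y + 6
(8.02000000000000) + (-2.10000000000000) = 5.92000000000000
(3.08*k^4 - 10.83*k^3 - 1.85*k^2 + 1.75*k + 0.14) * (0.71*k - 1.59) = 2.1868*k^5 - 12.5865*k^4 + 15.9062*k^3 + 4.184*k^2 - 2.6831*k - 0.2226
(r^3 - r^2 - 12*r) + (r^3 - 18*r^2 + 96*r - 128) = 2*r^3 - 19*r^2 + 84*r - 128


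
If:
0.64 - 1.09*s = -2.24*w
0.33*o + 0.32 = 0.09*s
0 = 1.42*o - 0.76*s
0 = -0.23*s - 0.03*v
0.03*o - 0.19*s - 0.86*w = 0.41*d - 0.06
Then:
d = 6.08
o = -1.98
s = -3.69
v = 28.32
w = -2.08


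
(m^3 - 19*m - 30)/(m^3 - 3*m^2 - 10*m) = (m + 3)/m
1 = 1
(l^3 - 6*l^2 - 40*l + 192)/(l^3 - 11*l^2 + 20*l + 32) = (l + 6)/(l + 1)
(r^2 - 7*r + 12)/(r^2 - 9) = (r - 4)/(r + 3)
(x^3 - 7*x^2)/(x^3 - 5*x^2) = (x - 7)/(x - 5)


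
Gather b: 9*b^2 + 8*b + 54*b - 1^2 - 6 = 9*b^2 + 62*b - 7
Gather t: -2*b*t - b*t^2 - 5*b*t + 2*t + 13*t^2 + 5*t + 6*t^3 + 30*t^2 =6*t^3 + t^2*(43 - b) + t*(7 - 7*b)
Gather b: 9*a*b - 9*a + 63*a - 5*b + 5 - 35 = 54*a + b*(9*a - 5) - 30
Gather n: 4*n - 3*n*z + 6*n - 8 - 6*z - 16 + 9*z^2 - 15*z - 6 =n*(10 - 3*z) + 9*z^2 - 21*z - 30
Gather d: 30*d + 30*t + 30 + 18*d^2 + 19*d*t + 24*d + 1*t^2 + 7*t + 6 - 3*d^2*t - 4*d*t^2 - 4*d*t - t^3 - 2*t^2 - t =d^2*(18 - 3*t) + d*(-4*t^2 + 15*t + 54) - t^3 - t^2 + 36*t + 36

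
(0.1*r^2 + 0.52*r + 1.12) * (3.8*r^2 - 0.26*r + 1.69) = 0.38*r^4 + 1.95*r^3 + 4.2898*r^2 + 0.5876*r + 1.8928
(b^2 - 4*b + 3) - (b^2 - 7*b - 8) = 3*b + 11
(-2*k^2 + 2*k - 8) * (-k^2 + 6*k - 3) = 2*k^4 - 14*k^3 + 26*k^2 - 54*k + 24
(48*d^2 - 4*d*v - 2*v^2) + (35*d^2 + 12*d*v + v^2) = 83*d^2 + 8*d*v - v^2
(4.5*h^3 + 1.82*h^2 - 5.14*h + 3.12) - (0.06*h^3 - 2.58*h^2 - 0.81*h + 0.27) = 4.44*h^3 + 4.4*h^2 - 4.33*h + 2.85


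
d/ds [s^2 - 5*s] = 2*s - 5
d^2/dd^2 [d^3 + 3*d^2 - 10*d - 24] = 6*d + 6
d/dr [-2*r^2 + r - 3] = 1 - 4*r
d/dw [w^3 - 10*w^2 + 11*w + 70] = 3*w^2 - 20*w + 11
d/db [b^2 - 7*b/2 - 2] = 2*b - 7/2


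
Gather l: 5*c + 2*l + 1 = 5*c + 2*l + 1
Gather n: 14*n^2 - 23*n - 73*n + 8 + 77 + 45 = 14*n^2 - 96*n + 130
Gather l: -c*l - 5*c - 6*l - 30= -5*c + l*(-c - 6) - 30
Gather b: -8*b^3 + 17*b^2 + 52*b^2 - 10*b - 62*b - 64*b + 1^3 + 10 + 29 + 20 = -8*b^3 + 69*b^2 - 136*b + 60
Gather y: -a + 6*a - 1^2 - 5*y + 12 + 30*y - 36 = 5*a + 25*y - 25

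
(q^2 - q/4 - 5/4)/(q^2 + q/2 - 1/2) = (4*q - 5)/(2*(2*q - 1))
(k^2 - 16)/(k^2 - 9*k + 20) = (k + 4)/(k - 5)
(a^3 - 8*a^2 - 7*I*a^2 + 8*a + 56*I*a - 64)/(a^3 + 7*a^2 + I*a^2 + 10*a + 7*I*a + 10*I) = (a^2 - 8*a*(1 + I) + 64*I)/(a^2 + 7*a + 10)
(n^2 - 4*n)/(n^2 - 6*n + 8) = n/(n - 2)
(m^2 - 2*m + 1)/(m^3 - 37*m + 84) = (m^2 - 2*m + 1)/(m^3 - 37*m + 84)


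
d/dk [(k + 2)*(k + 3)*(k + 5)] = 3*k^2 + 20*k + 31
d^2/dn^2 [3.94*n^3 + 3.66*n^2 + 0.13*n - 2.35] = 23.64*n + 7.32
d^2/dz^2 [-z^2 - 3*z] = -2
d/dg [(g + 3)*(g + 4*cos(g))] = g - (g + 3)*(4*sin(g) - 1) + 4*cos(g)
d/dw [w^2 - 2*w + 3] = 2*w - 2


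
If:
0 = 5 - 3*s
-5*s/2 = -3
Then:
No Solution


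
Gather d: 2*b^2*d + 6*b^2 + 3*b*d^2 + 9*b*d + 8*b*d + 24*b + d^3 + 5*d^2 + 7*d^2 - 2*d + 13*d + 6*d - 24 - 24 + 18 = 6*b^2 + 24*b + d^3 + d^2*(3*b + 12) + d*(2*b^2 + 17*b + 17) - 30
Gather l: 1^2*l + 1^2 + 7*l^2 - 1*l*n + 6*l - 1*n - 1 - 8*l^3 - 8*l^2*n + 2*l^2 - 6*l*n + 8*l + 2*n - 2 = -8*l^3 + l^2*(9 - 8*n) + l*(15 - 7*n) + n - 2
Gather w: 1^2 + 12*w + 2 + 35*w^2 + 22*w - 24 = 35*w^2 + 34*w - 21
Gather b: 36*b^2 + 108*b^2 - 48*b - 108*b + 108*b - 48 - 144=144*b^2 - 48*b - 192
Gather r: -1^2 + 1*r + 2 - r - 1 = 0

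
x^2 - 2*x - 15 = (x - 5)*(x + 3)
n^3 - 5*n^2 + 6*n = n*(n - 3)*(n - 2)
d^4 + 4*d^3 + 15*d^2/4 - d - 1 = (d - 1/2)*(d + 1/2)*(d + 2)^2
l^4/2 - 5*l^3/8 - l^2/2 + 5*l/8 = l*(l/2 + 1/2)*(l - 5/4)*(l - 1)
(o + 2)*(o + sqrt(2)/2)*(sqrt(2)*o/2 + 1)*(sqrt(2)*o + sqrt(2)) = o^4 + 3*sqrt(2)*o^3/2 + 3*o^3 + 3*o^2 + 9*sqrt(2)*o^2/2 + 3*o + 3*sqrt(2)*o + 2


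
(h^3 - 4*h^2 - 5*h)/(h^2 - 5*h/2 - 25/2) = 2*h*(h + 1)/(2*h + 5)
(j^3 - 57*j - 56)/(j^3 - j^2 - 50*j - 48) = (j + 7)/(j + 6)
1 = 1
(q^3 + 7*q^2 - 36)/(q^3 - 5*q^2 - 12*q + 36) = (q + 6)/(q - 6)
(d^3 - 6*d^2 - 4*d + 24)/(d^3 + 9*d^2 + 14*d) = (d^2 - 8*d + 12)/(d*(d + 7))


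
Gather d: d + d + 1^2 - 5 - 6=2*d - 10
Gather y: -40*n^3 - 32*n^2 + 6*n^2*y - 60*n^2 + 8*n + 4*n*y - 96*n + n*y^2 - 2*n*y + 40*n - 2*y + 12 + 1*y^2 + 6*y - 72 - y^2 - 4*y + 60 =-40*n^3 - 92*n^2 + n*y^2 - 48*n + y*(6*n^2 + 2*n)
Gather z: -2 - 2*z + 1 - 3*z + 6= 5 - 5*z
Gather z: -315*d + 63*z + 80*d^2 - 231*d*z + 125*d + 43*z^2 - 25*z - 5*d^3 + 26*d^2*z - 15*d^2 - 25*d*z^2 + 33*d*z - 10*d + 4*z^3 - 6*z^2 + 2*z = -5*d^3 + 65*d^2 - 200*d + 4*z^3 + z^2*(37 - 25*d) + z*(26*d^2 - 198*d + 40)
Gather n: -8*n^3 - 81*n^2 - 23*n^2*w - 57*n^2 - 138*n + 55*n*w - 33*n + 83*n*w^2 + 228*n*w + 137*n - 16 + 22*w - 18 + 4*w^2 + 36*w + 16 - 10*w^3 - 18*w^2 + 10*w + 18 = -8*n^3 + n^2*(-23*w - 138) + n*(83*w^2 + 283*w - 34) - 10*w^3 - 14*w^2 + 68*w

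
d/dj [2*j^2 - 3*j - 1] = 4*j - 3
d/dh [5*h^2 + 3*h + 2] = 10*h + 3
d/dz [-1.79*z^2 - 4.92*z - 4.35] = -3.58*z - 4.92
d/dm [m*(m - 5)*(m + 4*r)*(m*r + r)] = 2*r*(2*m^3 + 6*m^2*r - 6*m^2 - 16*m*r - 5*m - 10*r)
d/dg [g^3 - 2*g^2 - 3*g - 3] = 3*g^2 - 4*g - 3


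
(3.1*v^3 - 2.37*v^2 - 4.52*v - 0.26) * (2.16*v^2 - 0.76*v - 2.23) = 6.696*v^5 - 7.4752*v^4 - 14.875*v^3 + 8.1587*v^2 + 10.2772*v + 0.5798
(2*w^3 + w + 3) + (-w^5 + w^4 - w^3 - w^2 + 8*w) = -w^5 + w^4 + w^3 - w^2 + 9*w + 3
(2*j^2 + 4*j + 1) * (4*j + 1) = 8*j^3 + 18*j^2 + 8*j + 1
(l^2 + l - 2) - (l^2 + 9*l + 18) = -8*l - 20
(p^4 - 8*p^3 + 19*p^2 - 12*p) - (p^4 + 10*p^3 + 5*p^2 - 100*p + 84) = -18*p^3 + 14*p^2 + 88*p - 84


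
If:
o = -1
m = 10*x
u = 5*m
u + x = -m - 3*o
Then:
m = 30/61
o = -1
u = 150/61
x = 3/61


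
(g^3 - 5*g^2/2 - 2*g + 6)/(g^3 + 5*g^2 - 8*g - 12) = (g^2 - g/2 - 3)/(g^2 + 7*g + 6)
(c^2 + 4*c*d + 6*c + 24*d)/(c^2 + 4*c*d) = (c + 6)/c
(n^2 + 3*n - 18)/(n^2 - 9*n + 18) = (n + 6)/(n - 6)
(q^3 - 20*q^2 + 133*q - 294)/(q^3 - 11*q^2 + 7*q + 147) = (q - 6)/(q + 3)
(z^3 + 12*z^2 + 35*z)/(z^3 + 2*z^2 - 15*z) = (z + 7)/(z - 3)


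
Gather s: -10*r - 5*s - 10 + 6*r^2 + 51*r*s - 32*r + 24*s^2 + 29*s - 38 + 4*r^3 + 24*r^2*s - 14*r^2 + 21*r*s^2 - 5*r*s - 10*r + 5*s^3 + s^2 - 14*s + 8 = 4*r^3 - 8*r^2 - 52*r + 5*s^3 + s^2*(21*r + 25) + s*(24*r^2 + 46*r + 10) - 40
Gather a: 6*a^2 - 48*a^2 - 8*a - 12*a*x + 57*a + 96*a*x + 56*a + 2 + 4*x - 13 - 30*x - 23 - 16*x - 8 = -42*a^2 + a*(84*x + 105) - 42*x - 42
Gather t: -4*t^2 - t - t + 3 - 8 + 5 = -4*t^2 - 2*t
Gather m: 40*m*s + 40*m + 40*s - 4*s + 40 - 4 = m*(40*s + 40) + 36*s + 36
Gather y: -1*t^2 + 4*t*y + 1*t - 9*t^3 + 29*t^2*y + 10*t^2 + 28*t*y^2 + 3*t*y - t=-9*t^3 + 9*t^2 + 28*t*y^2 + y*(29*t^2 + 7*t)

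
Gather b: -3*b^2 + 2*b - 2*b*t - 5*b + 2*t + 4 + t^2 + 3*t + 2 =-3*b^2 + b*(-2*t - 3) + t^2 + 5*t + 6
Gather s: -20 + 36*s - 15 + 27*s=63*s - 35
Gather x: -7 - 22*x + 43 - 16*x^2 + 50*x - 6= -16*x^2 + 28*x + 30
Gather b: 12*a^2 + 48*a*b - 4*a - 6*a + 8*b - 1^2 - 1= 12*a^2 - 10*a + b*(48*a + 8) - 2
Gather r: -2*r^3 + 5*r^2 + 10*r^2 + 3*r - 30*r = -2*r^3 + 15*r^2 - 27*r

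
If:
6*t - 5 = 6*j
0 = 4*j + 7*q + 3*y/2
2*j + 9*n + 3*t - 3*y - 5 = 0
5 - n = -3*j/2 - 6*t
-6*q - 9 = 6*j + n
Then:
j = -37/42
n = 95/28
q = -199/168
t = -1/21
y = 1985/252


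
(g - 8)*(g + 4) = g^2 - 4*g - 32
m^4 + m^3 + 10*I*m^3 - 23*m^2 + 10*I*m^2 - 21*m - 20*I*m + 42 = (m - 1)*(m + 2)*(m + 3*I)*(m + 7*I)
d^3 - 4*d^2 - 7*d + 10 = (d - 5)*(d - 1)*(d + 2)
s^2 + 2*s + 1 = (s + 1)^2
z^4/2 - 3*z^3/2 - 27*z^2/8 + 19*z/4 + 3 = (z/2 + 1)*(z - 4)*(z - 3/2)*(z + 1/2)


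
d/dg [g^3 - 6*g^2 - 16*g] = 3*g^2 - 12*g - 16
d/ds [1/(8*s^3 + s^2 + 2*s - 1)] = 2*(-12*s^2 - s - 1)/(8*s^3 + s^2 + 2*s - 1)^2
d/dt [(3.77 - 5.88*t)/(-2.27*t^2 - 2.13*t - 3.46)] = (-13.3476*t^2 + 17.1158*t + 28.3749)/(5.1529*t^4 + 9.6702*t^3 + 20.2453*t^2 + 14.7396*t + 11.9716)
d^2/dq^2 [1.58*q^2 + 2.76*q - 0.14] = 3.16000000000000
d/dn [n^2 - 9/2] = 2*n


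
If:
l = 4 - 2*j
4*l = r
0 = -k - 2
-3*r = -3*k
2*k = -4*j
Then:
No Solution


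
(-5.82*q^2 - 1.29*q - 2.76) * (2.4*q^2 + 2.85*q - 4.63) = -13.968*q^4 - 19.683*q^3 + 16.6461*q^2 - 1.8933*q + 12.7788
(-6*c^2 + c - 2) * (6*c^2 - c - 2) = -36*c^4 + 12*c^3 - c^2 + 4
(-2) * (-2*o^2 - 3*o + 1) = 4*o^2 + 6*o - 2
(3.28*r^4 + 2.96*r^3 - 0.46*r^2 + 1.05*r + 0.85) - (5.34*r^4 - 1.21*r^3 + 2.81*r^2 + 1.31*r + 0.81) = -2.06*r^4 + 4.17*r^3 - 3.27*r^2 - 0.26*r + 0.0399999999999999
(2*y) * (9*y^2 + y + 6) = 18*y^3 + 2*y^2 + 12*y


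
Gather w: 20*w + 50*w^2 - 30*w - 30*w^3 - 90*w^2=-30*w^3 - 40*w^2 - 10*w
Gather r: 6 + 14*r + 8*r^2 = 8*r^2 + 14*r + 6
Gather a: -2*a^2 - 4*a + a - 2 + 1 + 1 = -2*a^2 - 3*a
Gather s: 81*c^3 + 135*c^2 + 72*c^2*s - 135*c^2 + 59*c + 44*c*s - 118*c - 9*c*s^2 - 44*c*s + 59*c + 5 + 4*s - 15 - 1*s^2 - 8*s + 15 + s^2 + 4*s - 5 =81*c^3 + 72*c^2*s - 9*c*s^2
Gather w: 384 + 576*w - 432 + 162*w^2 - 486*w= 162*w^2 + 90*w - 48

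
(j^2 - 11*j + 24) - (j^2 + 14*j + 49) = -25*j - 25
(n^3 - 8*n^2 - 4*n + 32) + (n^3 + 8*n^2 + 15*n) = 2*n^3 + 11*n + 32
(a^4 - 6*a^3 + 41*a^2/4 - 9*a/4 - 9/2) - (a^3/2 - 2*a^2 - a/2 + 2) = a^4 - 13*a^3/2 + 49*a^2/4 - 7*a/4 - 13/2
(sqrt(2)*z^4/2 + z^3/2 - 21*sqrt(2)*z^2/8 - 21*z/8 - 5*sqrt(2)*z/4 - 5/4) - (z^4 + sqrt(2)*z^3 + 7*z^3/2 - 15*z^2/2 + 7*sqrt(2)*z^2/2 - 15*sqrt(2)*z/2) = -z^4 + sqrt(2)*z^4/2 - 3*z^3 - sqrt(2)*z^3 - 49*sqrt(2)*z^2/8 + 15*z^2/2 - 21*z/8 + 25*sqrt(2)*z/4 - 5/4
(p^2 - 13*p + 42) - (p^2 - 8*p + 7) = 35 - 5*p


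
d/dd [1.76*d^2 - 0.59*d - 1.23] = 3.52*d - 0.59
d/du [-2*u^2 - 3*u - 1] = -4*u - 3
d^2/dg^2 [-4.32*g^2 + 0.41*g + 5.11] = -8.64000000000000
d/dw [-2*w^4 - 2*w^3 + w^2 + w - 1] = -8*w^3 - 6*w^2 + 2*w + 1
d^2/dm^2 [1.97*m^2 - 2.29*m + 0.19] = 3.94000000000000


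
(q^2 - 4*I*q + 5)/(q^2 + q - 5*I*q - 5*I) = (q + I)/(q + 1)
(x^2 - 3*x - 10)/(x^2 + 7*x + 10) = (x - 5)/(x + 5)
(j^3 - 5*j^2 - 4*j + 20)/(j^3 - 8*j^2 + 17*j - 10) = (j + 2)/(j - 1)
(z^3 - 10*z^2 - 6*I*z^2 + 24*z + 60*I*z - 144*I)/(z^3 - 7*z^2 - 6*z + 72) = (z - 6*I)/(z + 3)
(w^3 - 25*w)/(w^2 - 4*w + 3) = w*(w^2 - 25)/(w^2 - 4*w + 3)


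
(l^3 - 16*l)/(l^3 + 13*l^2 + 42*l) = (l^2 - 16)/(l^2 + 13*l + 42)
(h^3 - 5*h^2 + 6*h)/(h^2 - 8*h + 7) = h*(h^2 - 5*h + 6)/(h^2 - 8*h + 7)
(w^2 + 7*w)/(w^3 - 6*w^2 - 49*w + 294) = w/(w^2 - 13*w + 42)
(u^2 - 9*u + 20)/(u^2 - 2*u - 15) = (u - 4)/(u + 3)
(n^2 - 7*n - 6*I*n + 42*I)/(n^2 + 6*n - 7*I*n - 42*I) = (n^2 - n*(7 + 6*I) + 42*I)/(n^2 + n*(6 - 7*I) - 42*I)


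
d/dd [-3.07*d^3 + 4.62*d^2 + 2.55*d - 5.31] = -9.21*d^2 + 9.24*d + 2.55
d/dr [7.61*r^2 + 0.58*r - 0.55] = 15.22*r + 0.58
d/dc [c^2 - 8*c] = 2*c - 8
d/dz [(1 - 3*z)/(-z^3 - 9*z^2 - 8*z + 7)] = (-6*z^3 - 24*z^2 + 18*z - 13)/(z^6 + 18*z^5 + 97*z^4 + 130*z^3 - 62*z^2 - 112*z + 49)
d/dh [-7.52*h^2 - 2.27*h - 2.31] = -15.04*h - 2.27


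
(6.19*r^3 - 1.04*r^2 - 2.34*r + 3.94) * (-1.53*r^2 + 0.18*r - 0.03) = -9.4707*r^5 + 2.7054*r^4 + 3.2073*r^3 - 6.4182*r^2 + 0.7794*r - 0.1182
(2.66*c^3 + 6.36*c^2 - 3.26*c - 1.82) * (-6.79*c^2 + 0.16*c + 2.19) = -18.0614*c^5 - 42.7588*c^4 + 28.9784*c^3 + 25.7646*c^2 - 7.4306*c - 3.9858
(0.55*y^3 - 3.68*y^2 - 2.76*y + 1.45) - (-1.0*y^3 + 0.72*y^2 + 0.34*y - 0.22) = 1.55*y^3 - 4.4*y^2 - 3.1*y + 1.67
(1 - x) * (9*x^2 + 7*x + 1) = -9*x^3 + 2*x^2 + 6*x + 1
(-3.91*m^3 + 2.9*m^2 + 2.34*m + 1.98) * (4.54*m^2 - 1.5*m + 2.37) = -17.7514*m^5 + 19.031*m^4 - 2.9931*m^3 + 12.3522*m^2 + 2.5758*m + 4.6926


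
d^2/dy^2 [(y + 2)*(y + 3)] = 2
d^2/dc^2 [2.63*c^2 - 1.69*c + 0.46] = 5.26000000000000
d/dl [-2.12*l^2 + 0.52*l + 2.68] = 0.52 - 4.24*l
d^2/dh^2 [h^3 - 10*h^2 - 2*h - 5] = 6*h - 20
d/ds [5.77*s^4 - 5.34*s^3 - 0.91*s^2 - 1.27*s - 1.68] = 23.08*s^3 - 16.02*s^2 - 1.82*s - 1.27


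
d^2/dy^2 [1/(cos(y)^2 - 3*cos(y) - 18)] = (4*sin(y)^4 - 83*sin(y)^2 - 171*cos(y)/4 - 9*cos(3*y)/4 + 25)/(sin(y)^2 + 3*cos(y) + 17)^3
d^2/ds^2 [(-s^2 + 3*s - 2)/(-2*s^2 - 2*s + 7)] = 2*(-16*s^3 + 66*s^2 - 102*s + 43)/(8*s^6 + 24*s^5 - 60*s^4 - 160*s^3 + 210*s^2 + 294*s - 343)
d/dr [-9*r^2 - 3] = -18*r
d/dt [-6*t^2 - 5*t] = -12*t - 5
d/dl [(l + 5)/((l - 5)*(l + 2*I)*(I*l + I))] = I*((l - 5)*(l + 1)*(l + 5) - (l - 5)*(l + 1)*(l + 2*I) + (l - 5)*(l + 5)*(l + 2*I) + (l + 1)*(l + 5)*(l + 2*I))/((l - 5)^2*(l + 1)^2*(l + 2*I)^2)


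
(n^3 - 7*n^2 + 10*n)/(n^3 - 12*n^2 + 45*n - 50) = n/(n - 5)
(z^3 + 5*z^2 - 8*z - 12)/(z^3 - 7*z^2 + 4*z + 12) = (z + 6)/(z - 6)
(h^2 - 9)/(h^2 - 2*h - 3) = (h + 3)/(h + 1)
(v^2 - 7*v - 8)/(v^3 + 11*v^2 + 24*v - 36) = (v^2 - 7*v - 8)/(v^3 + 11*v^2 + 24*v - 36)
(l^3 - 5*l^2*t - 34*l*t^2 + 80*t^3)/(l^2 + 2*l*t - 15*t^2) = (-l^2 + 10*l*t - 16*t^2)/(-l + 3*t)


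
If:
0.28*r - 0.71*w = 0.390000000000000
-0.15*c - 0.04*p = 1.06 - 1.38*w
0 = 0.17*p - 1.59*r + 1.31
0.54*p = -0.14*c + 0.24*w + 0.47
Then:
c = -8.76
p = 3.10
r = 1.16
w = -0.09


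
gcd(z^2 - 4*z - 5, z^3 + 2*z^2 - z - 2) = z + 1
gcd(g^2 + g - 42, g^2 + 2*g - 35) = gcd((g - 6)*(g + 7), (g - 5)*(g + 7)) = g + 7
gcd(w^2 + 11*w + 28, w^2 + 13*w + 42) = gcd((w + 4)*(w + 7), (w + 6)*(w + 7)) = w + 7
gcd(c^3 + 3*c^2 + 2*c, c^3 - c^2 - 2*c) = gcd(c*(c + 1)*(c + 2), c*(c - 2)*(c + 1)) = c^2 + c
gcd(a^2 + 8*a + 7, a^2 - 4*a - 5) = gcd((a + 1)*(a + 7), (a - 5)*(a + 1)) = a + 1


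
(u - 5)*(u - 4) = u^2 - 9*u + 20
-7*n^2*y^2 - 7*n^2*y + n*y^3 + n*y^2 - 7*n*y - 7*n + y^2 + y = (-7*n + y)*(y + 1)*(n*y + 1)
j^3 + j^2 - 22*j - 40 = (j - 5)*(j + 2)*(j + 4)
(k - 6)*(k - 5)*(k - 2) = k^3 - 13*k^2 + 52*k - 60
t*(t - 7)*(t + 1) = t^3 - 6*t^2 - 7*t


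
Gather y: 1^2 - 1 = 0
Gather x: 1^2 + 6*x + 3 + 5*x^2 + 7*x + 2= 5*x^2 + 13*x + 6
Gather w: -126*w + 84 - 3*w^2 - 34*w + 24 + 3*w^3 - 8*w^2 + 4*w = 3*w^3 - 11*w^2 - 156*w + 108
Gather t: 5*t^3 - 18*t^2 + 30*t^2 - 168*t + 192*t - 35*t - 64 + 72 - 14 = 5*t^3 + 12*t^2 - 11*t - 6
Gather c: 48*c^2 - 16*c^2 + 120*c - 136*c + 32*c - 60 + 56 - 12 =32*c^2 + 16*c - 16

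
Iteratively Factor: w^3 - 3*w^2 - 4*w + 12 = (w - 2)*(w^2 - w - 6) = (w - 3)*(w - 2)*(w + 2)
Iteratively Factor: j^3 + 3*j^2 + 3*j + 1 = (j + 1)*(j^2 + 2*j + 1) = (j + 1)^2*(j + 1)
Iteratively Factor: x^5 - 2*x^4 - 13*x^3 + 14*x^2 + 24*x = (x - 2)*(x^4 - 13*x^2 - 12*x) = (x - 4)*(x - 2)*(x^3 + 4*x^2 + 3*x) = (x - 4)*(x - 2)*(x + 1)*(x^2 + 3*x) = (x - 4)*(x - 2)*(x + 1)*(x + 3)*(x)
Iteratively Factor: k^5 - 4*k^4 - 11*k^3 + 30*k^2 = (k)*(k^4 - 4*k^3 - 11*k^2 + 30*k) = k*(k - 5)*(k^3 + k^2 - 6*k) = k*(k - 5)*(k - 2)*(k^2 + 3*k) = k^2*(k - 5)*(k - 2)*(k + 3)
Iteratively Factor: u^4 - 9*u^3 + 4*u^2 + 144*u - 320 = (u - 4)*(u^3 - 5*u^2 - 16*u + 80) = (u - 4)^2*(u^2 - u - 20) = (u - 4)^2*(u + 4)*(u - 5)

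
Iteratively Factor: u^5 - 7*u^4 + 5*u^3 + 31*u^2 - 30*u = (u)*(u^4 - 7*u^3 + 5*u^2 + 31*u - 30) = u*(u + 2)*(u^3 - 9*u^2 + 23*u - 15) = u*(u - 5)*(u + 2)*(u^2 - 4*u + 3) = u*(u - 5)*(u - 3)*(u + 2)*(u - 1)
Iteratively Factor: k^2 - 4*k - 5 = (k - 5)*(k + 1)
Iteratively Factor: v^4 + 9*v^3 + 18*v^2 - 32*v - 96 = (v - 2)*(v^3 + 11*v^2 + 40*v + 48) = (v - 2)*(v + 4)*(v^2 + 7*v + 12) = (v - 2)*(v + 4)^2*(v + 3)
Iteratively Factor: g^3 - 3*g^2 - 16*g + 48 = (g - 4)*(g^2 + g - 12) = (g - 4)*(g - 3)*(g + 4)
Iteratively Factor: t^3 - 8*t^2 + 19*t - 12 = (t - 1)*(t^2 - 7*t + 12) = (t - 3)*(t - 1)*(t - 4)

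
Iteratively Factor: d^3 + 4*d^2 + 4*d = (d + 2)*(d^2 + 2*d) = d*(d + 2)*(d + 2)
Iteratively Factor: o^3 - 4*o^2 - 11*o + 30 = (o - 5)*(o^2 + o - 6) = (o - 5)*(o + 3)*(o - 2)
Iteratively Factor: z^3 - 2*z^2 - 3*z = (z + 1)*(z^2 - 3*z) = z*(z + 1)*(z - 3)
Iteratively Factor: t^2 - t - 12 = (t - 4)*(t + 3)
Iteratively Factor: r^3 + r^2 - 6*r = (r - 2)*(r^2 + 3*r) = r*(r - 2)*(r + 3)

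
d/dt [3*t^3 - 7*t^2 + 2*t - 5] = 9*t^2 - 14*t + 2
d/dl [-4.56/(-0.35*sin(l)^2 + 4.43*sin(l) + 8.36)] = (20.2008 - 3.192*sin(l))*cos(l)/(-0.35*sin(l)^2 + 4.43*sin(l) + 8.36)^2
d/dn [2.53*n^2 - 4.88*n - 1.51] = 5.06*n - 4.88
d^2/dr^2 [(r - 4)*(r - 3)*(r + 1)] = 6*r - 12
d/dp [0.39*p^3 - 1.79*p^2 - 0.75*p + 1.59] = 1.17*p^2 - 3.58*p - 0.75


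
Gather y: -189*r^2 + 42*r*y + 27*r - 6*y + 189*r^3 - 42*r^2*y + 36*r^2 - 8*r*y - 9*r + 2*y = 189*r^3 - 153*r^2 + 18*r + y*(-42*r^2 + 34*r - 4)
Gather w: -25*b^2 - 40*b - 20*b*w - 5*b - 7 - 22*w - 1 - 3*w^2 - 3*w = -25*b^2 - 45*b - 3*w^2 + w*(-20*b - 25) - 8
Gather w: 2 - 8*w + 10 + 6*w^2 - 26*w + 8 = 6*w^2 - 34*w + 20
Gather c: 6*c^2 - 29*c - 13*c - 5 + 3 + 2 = 6*c^2 - 42*c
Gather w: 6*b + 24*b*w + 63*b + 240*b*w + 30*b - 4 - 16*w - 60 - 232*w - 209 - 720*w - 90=99*b + w*(264*b - 968) - 363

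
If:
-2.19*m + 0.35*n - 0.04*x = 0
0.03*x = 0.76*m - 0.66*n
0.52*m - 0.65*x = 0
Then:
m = 0.00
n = 0.00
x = 0.00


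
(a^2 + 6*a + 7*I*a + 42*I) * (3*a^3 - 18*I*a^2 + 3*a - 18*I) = 3*a^5 + 18*a^4 + 3*I*a^4 + 129*a^3 + 18*I*a^3 + 774*a^2 + 3*I*a^2 + 126*a + 18*I*a + 756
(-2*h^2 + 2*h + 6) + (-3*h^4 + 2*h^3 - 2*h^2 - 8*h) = -3*h^4 + 2*h^3 - 4*h^2 - 6*h + 6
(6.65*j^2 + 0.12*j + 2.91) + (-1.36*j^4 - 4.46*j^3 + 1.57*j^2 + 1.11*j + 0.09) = -1.36*j^4 - 4.46*j^3 + 8.22*j^2 + 1.23*j + 3.0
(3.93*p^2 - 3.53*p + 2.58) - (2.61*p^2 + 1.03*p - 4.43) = 1.32*p^2 - 4.56*p + 7.01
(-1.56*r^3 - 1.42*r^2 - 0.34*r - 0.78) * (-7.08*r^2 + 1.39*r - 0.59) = 11.0448*r^5 + 7.8852*r^4 + 1.3538*r^3 + 5.8876*r^2 - 0.8836*r + 0.4602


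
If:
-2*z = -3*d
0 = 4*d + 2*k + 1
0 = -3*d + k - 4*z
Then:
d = -1/22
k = -9/22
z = -3/44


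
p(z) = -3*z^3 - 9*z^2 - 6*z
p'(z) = -9*z^2 - 18*z - 6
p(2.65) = -134.93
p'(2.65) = -116.90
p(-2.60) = 7.49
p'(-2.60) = -20.04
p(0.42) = -4.33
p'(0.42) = -15.15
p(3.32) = -228.90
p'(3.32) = -164.96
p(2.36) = -103.72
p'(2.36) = -98.61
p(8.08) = -2218.60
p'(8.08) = -739.02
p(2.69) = -139.66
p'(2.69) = -119.54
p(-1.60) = -1.15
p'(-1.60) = -0.24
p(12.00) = -6552.00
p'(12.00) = -1518.00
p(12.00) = -6552.00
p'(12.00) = -1518.00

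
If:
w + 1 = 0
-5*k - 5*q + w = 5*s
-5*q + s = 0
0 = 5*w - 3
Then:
No Solution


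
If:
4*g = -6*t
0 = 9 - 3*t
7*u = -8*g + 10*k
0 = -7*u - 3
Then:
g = -9/2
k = -39/10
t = 3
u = -3/7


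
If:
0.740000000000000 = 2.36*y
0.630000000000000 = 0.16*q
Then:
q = 3.94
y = 0.31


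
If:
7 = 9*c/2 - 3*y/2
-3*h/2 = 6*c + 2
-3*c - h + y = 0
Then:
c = 5/6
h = -14/3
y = -13/6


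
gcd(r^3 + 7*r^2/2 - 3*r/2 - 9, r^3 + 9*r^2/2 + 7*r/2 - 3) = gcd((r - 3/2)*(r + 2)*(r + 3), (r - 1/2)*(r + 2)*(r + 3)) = r^2 + 5*r + 6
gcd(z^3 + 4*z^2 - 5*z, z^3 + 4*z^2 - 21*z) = z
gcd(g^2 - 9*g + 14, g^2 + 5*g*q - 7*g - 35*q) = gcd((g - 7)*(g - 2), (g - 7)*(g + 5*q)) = g - 7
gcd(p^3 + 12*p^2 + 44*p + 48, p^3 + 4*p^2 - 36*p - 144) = p^2 + 10*p + 24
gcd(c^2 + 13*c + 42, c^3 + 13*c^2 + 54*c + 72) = c + 6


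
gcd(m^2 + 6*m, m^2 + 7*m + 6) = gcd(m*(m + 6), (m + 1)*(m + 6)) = m + 6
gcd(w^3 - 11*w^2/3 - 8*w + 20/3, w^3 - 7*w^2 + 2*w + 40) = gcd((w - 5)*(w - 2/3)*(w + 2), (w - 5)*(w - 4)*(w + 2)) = w^2 - 3*w - 10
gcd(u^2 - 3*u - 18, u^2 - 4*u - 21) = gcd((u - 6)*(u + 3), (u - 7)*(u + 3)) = u + 3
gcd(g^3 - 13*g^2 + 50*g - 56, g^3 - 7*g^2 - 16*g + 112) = g^2 - 11*g + 28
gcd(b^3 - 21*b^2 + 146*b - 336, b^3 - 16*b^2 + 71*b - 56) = b^2 - 15*b + 56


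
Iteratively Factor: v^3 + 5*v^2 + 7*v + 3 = (v + 1)*(v^2 + 4*v + 3) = (v + 1)^2*(v + 3)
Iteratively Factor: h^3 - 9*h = (h)*(h^2 - 9) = h*(h + 3)*(h - 3)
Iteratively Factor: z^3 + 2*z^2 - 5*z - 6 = (z - 2)*(z^2 + 4*z + 3) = (z - 2)*(z + 3)*(z + 1)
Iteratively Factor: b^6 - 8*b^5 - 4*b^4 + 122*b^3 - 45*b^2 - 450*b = (b - 5)*(b^5 - 3*b^4 - 19*b^3 + 27*b^2 + 90*b) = (b - 5)*(b + 2)*(b^4 - 5*b^3 - 9*b^2 + 45*b) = (b - 5)*(b - 3)*(b + 2)*(b^3 - 2*b^2 - 15*b) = b*(b - 5)*(b - 3)*(b + 2)*(b^2 - 2*b - 15) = b*(b - 5)^2*(b - 3)*(b + 2)*(b + 3)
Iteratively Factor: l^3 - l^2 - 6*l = (l + 2)*(l^2 - 3*l) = (l - 3)*(l + 2)*(l)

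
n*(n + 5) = n^2 + 5*n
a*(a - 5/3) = a^2 - 5*a/3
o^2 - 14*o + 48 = (o - 8)*(o - 6)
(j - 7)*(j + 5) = j^2 - 2*j - 35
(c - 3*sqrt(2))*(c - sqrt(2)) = c^2 - 4*sqrt(2)*c + 6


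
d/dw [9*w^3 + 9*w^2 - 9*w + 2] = 27*w^2 + 18*w - 9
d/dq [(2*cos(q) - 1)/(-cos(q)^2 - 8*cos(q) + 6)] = 2*(sin(q)^2 + cos(q) - 3)*sin(q)/(cos(q)^2 + 8*cos(q) - 6)^2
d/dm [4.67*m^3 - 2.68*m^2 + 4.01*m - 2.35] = 14.01*m^2 - 5.36*m + 4.01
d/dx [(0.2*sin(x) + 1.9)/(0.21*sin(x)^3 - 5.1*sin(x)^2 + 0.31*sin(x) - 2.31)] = (-0.084*sin(x)^3 - 0.177*sin(x)^2 + 19.38*sin(x) - 1.051)*cos(x)/(0.0441*sin(x)^6 - 2.142*sin(x)^5 + 26.1402*sin(x)^4 - 4.1322*sin(x)^3 + 23.6581*sin(x)^2 - 1.4322*sin(x) + 5.3361)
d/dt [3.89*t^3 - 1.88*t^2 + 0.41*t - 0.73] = 11.67*t^2 - 3.76*t + 0.41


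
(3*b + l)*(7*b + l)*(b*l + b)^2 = 21*b^4*l^2 + 42*b^4*l + 21*b^4 + 10*b^3*l^3 + 20*b^3*l^2 + 10*b^3*l + b^2*l^4 + 2*b^2*l^3 + b^2*l^2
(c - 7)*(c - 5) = c^2 - 12*c + 35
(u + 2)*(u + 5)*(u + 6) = u^3 + 13*u^2 + 52*u + 60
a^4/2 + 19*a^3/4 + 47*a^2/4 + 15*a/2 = a*(a/2 + 1/2)*(a + 5/2)*(a + 6)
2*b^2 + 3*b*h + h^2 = (b + h)*(2*b + h)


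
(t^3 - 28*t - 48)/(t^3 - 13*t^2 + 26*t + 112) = (t^2 - 2*t - 24)/(t^2 - 15*t + 56)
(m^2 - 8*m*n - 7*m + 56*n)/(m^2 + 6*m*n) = (m^2 - 8*m*n - 7*m + 56*n)/(m*(m + 6*n))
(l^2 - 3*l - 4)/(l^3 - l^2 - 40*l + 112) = (l + 1)/(l^2 + 3*l - 28)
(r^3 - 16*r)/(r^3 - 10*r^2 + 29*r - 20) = r*(r + 4)/(r^2 - 6*r + 5)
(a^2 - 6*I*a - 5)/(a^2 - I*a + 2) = (a^2 - 6*I*a - 5)/(a^2 - I*a + 2)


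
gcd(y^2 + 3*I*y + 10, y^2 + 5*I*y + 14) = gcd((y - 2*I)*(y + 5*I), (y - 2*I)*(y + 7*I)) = y - 2*I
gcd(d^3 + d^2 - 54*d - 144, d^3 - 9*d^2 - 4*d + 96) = d^2 - 5*d - 24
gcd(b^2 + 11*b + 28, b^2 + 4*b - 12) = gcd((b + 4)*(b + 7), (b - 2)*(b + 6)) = 1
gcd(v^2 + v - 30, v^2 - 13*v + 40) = v - 5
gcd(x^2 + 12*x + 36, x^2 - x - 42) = x + 6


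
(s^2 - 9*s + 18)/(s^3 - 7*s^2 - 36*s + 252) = (s - 3)/(s^2 - s - 42)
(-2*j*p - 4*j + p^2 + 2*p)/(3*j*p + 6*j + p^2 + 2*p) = (-2*j + p)/(3*j + p)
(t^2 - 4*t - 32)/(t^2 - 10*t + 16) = (t + 4)/(t - 2)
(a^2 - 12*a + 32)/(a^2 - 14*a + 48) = (a - 4)/(a - 6)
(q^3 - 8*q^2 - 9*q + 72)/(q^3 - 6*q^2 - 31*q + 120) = (q + 3)/(q + 5)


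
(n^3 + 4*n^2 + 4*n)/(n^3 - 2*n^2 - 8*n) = (n + 2)/(n - 4)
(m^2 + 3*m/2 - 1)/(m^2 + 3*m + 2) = (m - 1/2)/(m + 1)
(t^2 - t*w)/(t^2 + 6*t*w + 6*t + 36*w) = t*(t - w)/(t^2 + 6*t*w + 6*t + 36*w)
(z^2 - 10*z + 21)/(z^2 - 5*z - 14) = (z - 3)/(z + 2)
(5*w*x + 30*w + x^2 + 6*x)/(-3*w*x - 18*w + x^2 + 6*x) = (5*w + x)/(-3*w + x)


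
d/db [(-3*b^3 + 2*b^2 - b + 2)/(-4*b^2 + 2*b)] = (3*b^4 - 3*b^3 + 4*b - 1)/(b^2*(4*b^2 - 4*b + 1))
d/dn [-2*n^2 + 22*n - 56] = 22 - 4*n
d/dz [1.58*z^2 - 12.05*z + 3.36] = 3.16*z - 12.05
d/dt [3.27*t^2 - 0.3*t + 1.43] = 6.54*t - 0.3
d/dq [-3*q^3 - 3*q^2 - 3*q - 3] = -9*q^2 - 6*q - 3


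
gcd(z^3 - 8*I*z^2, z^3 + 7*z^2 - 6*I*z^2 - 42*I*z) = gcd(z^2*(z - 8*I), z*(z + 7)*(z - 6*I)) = z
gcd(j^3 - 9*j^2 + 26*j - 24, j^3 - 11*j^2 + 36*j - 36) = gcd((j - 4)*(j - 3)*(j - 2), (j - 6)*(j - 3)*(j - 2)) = j^2 - 5*j + 6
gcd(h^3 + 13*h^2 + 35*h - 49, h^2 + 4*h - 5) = h - 1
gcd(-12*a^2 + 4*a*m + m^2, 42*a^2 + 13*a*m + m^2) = 6*a + m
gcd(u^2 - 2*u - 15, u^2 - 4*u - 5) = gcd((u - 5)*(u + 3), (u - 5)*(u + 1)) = u - 5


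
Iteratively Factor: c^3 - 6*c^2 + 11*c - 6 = (c - 1)*(c^2 - 5*c + 6) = (c - 3)*(c - 1)*(c - 2)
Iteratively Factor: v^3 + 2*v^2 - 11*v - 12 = (v + 4)*(v^2 - 2*v - 3) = (v - 3)*(v + 4)*(v + 1)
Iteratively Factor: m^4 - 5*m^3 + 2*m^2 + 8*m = (m + 1)*(m^3 - 6*m^2 + 8*m) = (m - 2)*(m + 1)*(m^2 - 4*m) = m*(m - 2)*(m + 1)*(m - 4)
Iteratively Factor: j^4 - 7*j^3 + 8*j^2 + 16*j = (j)*(j^3 - 7*j^2 + 8*j + 16) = j*(j - 4)*(j^2 - 3*j - 4) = j*(j - 4)*(j + 1)*(j - 4)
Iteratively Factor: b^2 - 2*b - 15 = (b - 5)*(b + 3)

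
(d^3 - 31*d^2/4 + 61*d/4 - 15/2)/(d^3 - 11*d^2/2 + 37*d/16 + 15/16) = 4*(d - 2)/(4*d + 1)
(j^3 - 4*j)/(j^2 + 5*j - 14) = j*(j + 2)/(j + 7)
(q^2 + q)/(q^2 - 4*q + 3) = q*(q + 1)/(q^2 - 4*q + 3)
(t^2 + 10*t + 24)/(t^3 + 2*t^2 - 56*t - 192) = 1/(t - 8)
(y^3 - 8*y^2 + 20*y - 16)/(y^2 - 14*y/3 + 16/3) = 3*(y^2 - 6*y + 8)/(3*y - 8)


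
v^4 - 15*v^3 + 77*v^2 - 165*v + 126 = (v - 7)*(v - 3)^2*(v - 2)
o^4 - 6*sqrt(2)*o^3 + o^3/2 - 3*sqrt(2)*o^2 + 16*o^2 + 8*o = o*(o + 1/2)*(o - 4*sqrt(2))*(o - 2*sqrt(2))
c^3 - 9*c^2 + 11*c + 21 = (c - 7)*(c - 3)*(c + 1)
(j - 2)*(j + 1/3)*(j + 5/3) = j^3 - 31*j/9 - 10/9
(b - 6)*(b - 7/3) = b^2 - 25*b/3 + 14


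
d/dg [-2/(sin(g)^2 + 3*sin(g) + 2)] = 2*(2*sin(g) + 3)*cos(g)/(sin(g)^2 + 3*sin(g) + 2)^2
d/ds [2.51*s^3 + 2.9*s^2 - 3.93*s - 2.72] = 7.53*s^2 + 5.8*s - 3.93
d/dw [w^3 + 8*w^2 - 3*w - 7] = 3*w^2 + 16*w - 3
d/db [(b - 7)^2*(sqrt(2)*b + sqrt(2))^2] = 8*(b - 7)*(b - 3)*(b + 1)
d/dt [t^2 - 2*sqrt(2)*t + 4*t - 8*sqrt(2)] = 2*t - 2*sqrt(2) + 4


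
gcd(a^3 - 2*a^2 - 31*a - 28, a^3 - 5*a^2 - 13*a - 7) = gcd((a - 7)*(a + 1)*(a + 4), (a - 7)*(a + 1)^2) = a^2 - 6*a - 7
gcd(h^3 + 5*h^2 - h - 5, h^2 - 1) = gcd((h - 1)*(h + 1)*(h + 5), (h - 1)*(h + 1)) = h^2 - 1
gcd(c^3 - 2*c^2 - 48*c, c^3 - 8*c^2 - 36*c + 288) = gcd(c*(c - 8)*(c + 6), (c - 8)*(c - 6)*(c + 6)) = c^2 - 2*c - 48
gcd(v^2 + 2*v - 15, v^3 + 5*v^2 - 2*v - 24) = 1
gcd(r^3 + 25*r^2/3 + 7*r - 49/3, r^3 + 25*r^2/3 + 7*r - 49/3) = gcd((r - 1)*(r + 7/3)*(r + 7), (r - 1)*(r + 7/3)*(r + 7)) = r^3 + 25*r^2/3 + 7*r - 49/3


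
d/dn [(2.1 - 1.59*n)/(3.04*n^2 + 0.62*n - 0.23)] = (4.8336*n^2 - 12.768*n - 0.9363)/(9.2416*n^4 + 3.7696*n^3 - 1.014*n^2 - 0.2852*n + 0.0529)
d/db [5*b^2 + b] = 10*b + 1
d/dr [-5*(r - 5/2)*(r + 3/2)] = 5 - 10*r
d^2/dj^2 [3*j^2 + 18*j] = 6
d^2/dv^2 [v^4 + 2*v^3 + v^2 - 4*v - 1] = 12*v^2 + 12*v + 2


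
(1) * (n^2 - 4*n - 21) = n^2 - 4*n - 21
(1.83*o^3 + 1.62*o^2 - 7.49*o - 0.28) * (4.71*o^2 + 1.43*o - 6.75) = 8.6193*o^5 + 10.2471*o^4 - 45.3138*o^3 - 22.9645*o^2 + 50.1571*o + 1.89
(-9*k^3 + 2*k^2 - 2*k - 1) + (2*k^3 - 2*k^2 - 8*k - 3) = -7*k^3 - 10*k - 4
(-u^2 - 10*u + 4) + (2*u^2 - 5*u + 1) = u^2 - 15*u + 5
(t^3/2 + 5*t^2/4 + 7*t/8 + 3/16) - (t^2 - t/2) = t^3/2 + t^2/4 + 11*t/8 + 3/16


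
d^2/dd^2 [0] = 0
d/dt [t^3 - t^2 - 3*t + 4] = 3*t^2 - 2*t - 3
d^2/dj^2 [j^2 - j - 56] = 2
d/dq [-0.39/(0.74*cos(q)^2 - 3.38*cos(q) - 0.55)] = (1.3182 - 0.5772*cos(q))*sin(q)/(-0.74*cos(q)^2 + 3.38*cos(q) + 0.55)^2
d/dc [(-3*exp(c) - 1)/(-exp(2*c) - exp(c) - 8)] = (-(2*exp(c) + 1)*(3*exp(c) + 1) + 3*exp(2*c) + 3*exp(c) + 24)*exp(c)/(exp(2*c) + exp(c) + 8)^2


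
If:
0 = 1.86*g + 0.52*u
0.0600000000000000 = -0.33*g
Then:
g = -0.18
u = 0.65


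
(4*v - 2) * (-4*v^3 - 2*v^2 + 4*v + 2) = -16*v^4 + 20*v^2 - 4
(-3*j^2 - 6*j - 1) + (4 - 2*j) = -3*j^2 - 8*j + 3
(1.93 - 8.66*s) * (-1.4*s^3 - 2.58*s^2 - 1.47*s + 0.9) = 12.124*s^4 + 19.6408*s^3 + 7.7508*s^2 - 10.6311*s + 1.737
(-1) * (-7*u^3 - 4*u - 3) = 7*u^3 + 4*u + 3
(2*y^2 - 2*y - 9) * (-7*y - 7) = -14*y^3 + 77*y + 63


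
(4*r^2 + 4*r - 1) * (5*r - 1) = 20*r^3 + 16*r^2 - 9*r + 1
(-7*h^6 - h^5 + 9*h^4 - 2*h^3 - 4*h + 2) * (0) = 0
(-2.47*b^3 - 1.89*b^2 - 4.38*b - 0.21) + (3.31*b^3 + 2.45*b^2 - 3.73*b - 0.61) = 0.84*b^3 + 0.56*b^2 - 8.11*b - 0.82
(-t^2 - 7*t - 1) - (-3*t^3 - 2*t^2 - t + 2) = 3*t^3 + t^2 - 6*t - 3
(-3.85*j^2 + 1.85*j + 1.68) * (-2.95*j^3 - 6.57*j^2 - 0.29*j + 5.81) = 11.3575*j^5 + 19.837*j^4 - 15.994*j^3 - 33.9426*j^2 + 10.2613*j + 9.7608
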